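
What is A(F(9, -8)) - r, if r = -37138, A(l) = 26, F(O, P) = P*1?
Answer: 37164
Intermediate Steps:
F(O, P) = P
A(F(9, -8)) - r = 26 - 1*(-37138) = 26 + 37138 = 37164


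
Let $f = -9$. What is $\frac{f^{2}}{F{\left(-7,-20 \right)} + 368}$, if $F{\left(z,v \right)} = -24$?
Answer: $\frac{81}{344} \approx 0.23547$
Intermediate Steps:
$\frac{f^{2}}{F{\left(-7,-20 \right)} + 368} = \frac{\left(-9\right)^{2}}{-24 + 368} = \frac{1}{344} \cdot 81 = \frac{81}{344}$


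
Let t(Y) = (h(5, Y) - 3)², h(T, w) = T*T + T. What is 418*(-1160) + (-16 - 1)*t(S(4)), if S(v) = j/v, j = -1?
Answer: -497273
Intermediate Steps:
h(T, w) = T + T² (h(T, w) = T² + T = T + T²)
S(v) = -1/v
t(Y) = 729 (t(Y) = (5*(1 + 5) - 3)² = (5*6 - 3)² = (30 - 3)² = 27² = 729)
418*(-1160) + (-16 - 1)*t(S(4)) = 418*(-1160) + (-16 - 1)*729 = -484880 - 17*729 = -484880 - 12393 = -497273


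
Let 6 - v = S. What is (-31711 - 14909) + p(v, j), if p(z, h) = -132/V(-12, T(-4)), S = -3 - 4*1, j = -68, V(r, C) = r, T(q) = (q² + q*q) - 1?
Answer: -46609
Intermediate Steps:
T(q) = -1 + 2*q² (T(q) = (q² + q²) - 1 = 2*q² - 1 = -1 + 2*q²)
S = -7 (S = -3 - 4 = -7)
v = 13 (v = 6 - 1*(-7) = 6 + 7 = 13)
p(z, h) = 11 (p(z, h) = -132/(-12) = -132*(-1/12) = 11)
(-31711 - 14909) + p(v, j) = (-31711 - 14909) + 11 = -46620 + 11 = -46609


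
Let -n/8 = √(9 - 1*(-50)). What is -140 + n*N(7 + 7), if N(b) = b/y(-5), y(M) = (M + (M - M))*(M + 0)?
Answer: -140 - 112*√59/25 ≈ -174.41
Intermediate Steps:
y(M) = M² (y(M) = (M + 0)*M = M*M = M²)
n = -8*√59 (n = -8*√(9 - 1*(-50)) = -8*√(9 + 50) = -8*√59 ≈ -61.449)
N(b) = b/25 (N(b) = b/((-5)²) = b/25)
-140 + n*N(7 + 7) = -140 + (-8*√59)*((7 + 7)/25) = -140 + (-8*√59)*((1/25)*14) = -140 - 8*√59*(14/25) = -140 - 112*√59/25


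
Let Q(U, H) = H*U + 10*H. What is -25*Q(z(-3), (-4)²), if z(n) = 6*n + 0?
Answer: 3200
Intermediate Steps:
z(n) = 6*n
Q(U, H) = 10*H + H*U
-25*Q(z(-3), (-4)²) = -25*(-4)²*(10 + 6*(-3)) = -400*(10 - 18) = -400*(-8) = -25*(-128) = 3200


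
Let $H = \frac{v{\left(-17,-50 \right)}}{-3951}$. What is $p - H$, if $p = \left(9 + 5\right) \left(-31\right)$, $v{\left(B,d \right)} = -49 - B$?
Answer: $- \frac{1714766}{3951} \approx -434.01$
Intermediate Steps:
$H = \frac{32}{3951}$ ($H = \frac{-49 - -17}{-3951} = \left(-49 + 17\right) \left(- \frac{1}{3951}\right) = \left(-32\right) \left(- \frac{1}{3951}\right) = \frac{32}{3951} \approx 0.0080992$)
$p = -434$ ($p = 14 \left(-31\right) = -434$)
$p - H = -434 - \frac{32}{3951} = - \frac{1714766}{3951}$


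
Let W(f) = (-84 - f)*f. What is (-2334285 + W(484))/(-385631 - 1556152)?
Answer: 2609197/1941783 ≈ 1.3437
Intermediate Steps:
W(f) = f*(-84 - f)
(-2334285 + W(484))/(-385631 - 1556152) = (-2334285 - 1*484*(84 + 484))/(-385631 - 1556152) = (-2334285 - 1*484*568)/(-1941783) = (-2334285 - 274912)*(-1/1941783) = -2609197*(-1/1941783) = 2609197/1941783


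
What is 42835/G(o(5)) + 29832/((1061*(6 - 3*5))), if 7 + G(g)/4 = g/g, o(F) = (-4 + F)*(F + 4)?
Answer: -15175829/8488 ≈ -1787.9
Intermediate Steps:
o(F) = (-4 + F)*(4 + F)
G(g) = -24 (G(g) = -28 + 4*(g/g) = -28 + 4*1 = -28 + 4 = -24)
42835/G(o(5)) + 29832/((1061*(6 - 3*5))) = 42835/(-24) + 29832/((1061*(6 - 3*5))) = 42835*(-1/24) + 29832/((1061*(6 - 15))) = -42835/24 + 29832/((1061*(-9))) = -42835/24 + 29832/(-9549) = -42835/24 + 29832*(-1/9549) = -42835/24 - 9944/3183 = -15175829/8488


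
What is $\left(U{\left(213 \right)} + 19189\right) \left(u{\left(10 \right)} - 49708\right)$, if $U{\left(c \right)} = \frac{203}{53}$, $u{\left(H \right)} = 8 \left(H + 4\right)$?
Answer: $- \frac{50450043120}{53} \approx -9.5189 \cdot 10^{8}$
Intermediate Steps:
$u{\left(H \right)} = 32 + 8 H$ ($u{\left(H \right)} = 8 \left(4 + H\right) = 32 + 8 H$)
$U{\left(c \right)} = \frac{203}{53}$ ($U{\left(c \right)} = 203 \cdot \frac{1}{53} = \frac{203}{53}$)
$\left(U{\left(213 \right)} + 19189\right) \left(u{\left(10 \right)} - 49708\right) = \left(\frac{203}{53} + 19189\right) \left(\left(32 + 8 \cdot 10\right) - 49708\right) = \frac{1017220 \left(\left(32 + 80\right) - 49708\right)}{53} = \frac{1017220 \left(112 - 49708\right)}{53} = \frac{1017220}{53} \left(-49596\right) = - \frac{50450043120}{53}$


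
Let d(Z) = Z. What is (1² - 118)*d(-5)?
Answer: 585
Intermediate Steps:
(1² - 118)*d(-5) = (1² - 118)*(-5) = (1 - 118)*(-5) = -117*(-5) = 585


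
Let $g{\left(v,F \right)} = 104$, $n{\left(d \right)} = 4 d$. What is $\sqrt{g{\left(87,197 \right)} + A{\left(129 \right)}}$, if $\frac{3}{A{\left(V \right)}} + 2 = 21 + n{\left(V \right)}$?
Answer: $\frac{\sqrt{29769005}}{535} \approx 10.198$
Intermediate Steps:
$A{\left(V \right)} = \frac{3}{19 + 4 V}$ ($A{\left(V \right)} = \frac{3}{-2 + \left(21 + 4 V\right)} = \frac{3}{19 + 4 V}$)
$\sqrt{g{\left(87,197 \right)} + A{\left(129 \right)}} = \sqrt{104 + \frac{3}{19 + 4 \cdot 129}} = \sqrt{104 + \frac{3}{19 + 516}} = \sqrt{104 + \frac{3}{535}} = \sqrt{\frac{55643}{535}} = \frac{\sqrt{29769005}}{535}$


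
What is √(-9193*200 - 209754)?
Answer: I*√2048354 ≈ 1431.2*I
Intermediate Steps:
√(-9193*200 - 209754) = √(-1838600 - 209754) = √(-2048354) = I*√2048354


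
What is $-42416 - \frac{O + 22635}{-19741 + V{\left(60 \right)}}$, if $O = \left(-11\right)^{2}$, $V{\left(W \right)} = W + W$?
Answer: $- \frac{832221580}{19621} \approx -42415.0$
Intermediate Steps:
$V{\left(W \right)} = 2 W$
$O = 121$
$-42416 - \frac{O + 22635}{-19741 + V{\left(60 \right)}} = -42416 - \frac{121 + 22635}{-19741 + 2 \cdot 60} = -42416 - \frac{22756}{-19741 + 120} = -42416 - \frac{22756}{-19621} = -42416 - 22756 \left(- \frac{1}{19621}\right) = -42416 - - \frac{22756}{19621} = -42416 + \frac{22756}{19621} = - \frac{832221580}{19621}$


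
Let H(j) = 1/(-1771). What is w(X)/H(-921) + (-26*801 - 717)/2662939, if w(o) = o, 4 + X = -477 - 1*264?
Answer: 3513468380362/2662939 ≈ 1.3194e+6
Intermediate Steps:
X = -745 (X = -4 + (-477 - 1*264) = -4 + (-477 - 264) = -4 - 741 = -745)
H(j) = -1/1771
w(X)/H(-921) + (-26*801 - 717)/2662939 = -745/(-1/1771) + (-26*801 - 717)/2662939 = -745*(-1771) + (-20826 - 717)*(1/2662939) = 1319395 - 21543*1/2662939 = 1319395 - 21543/2662939 = 3513468380362/2662939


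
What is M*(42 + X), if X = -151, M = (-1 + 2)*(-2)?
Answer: 218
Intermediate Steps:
M = -2 (M = 1*(-2) = -2)
M*(42 + X) = -2*(42 - 151) = -2*(-109) = 218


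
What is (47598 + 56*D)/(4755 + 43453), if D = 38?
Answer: 1081/1048 ≈ 1.0315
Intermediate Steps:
(47598 + 56*D)/(4755 + 43453) = (47598 + 56*38)/(4755 + 43453) = (47598 + 2128)/48208 = 49726*(1/48208) = 1081/1048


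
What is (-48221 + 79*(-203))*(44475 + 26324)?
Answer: -4549402142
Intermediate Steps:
(-48221 + 79*(-203))*(44475 + 26324) = (-48221 - 16037)*70799 = -64258*70799 = -4549402142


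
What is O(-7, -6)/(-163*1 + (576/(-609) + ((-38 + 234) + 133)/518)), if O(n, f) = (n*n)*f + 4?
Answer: 4356380/2453253 ≈ 1.7758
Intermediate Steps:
O(n, f) = 4 + f*n² (O(n, f) = n²*f + 4 = f*n² + 4 = 4 + f*n²)
O(-7, -6)/(-163*1 + (576/(-609) + ((-38 + 234) + 133)/518)) = (4 - 6*(-7)²)/(-163*1 + (576/(-609) + ((-38 + 234) + 133)/518)) = (4 - 6*49)/(-163 + (576*(-1/609) + (196 + 133)*(1/518))) = (4 - 294)/(-163 + (-192/203 + 329*(1/518))) = -290/(-163 + (-192/203 + 47/74)) = -290/(-163 - 4667/15022) = -290/(-2453253/15022) = -15022/2453253*(-290) = 4356380/2453253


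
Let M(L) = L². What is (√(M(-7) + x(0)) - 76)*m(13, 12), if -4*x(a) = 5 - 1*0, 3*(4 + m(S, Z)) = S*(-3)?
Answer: 1292 - 17*√191/2 ≈ 1174.5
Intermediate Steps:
m(S, Z) = -4 - S (m(S, Z) = -4 + (S*(-3))/3 = -4 + (-3*S)/3 = -4 - S)
x(a) = -5/4 (x(a) = -(5 - 1*0)/4 = -(5 + 0)/4 = -¼*5 = -5/4)
(√(M(-7) + x(0)) - 76)*m(13, 12) = (√((-7)² - 5/4) - 76)*(-4 - 1*13) = (√(49 - 5/4) - 76)*(-4 - 13) = (√(191/4) - 76)*(-17) = (√191/2 - 76)*(-17) = (-76 + √191/2)*(-17) = 1292 - 17*√191/2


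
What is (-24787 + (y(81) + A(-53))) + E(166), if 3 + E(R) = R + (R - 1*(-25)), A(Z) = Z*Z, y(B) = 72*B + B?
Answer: -15711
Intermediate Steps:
y(B) = 73*B
A(Z) = Z²
E(R) = 22 + 2*R (E(R) = -3 + (R + (R - 1*(-25))) = -3 + (R + (R + 25)) = -3 + (R + (25 + R)) = -3 + (25 + 2*R) = 22 + 2*R)
(-24787 + (y(81) + A(-53))) + E(166) = (-24787 + (73*81 + (-53)²)) + (22 + 2*166) = (-24787 + (5913 + 2809)) + (22 + 332) = (-24787 + 8722) + 354 = -16065 + 354 = -15711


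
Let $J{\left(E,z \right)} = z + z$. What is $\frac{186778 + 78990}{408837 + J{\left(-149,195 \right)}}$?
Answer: $\frac{265768}{409227} \approx 0.64944$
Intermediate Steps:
$J{\left(E,z \right)} = 2 z$
$\frac{186778 + 78990}{408837 + J{\left(-149,195 \right)}} = \frac{186778 + 78990}{408837 + 2 \cdot 195} = \frac{265768}{408837 + 390} = \frac{265768}{409227}$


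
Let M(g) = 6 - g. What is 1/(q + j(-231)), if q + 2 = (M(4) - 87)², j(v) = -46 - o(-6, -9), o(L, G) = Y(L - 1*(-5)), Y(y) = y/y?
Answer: 1/7176 ≈ 0.00013935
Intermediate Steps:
Y(y) = 1
o(L, G) = 1
j(v) = -47 (j(v) = -46 - 1*1 = -46 - 1 = -47)
q = 7223 (q = -2 + ((6 - 1*4) - 87)² = -2 + ((6 - 4) - 87)² = -2 + (2 - 87)² = -2 + (-85)² = -2 + 7225 = 7223)
1/(q + j(-231)) = 1/(7223 - 47) = 1/7176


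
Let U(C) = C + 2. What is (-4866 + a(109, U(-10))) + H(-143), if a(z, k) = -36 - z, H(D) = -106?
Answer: -5117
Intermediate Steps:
U(C) = 2 + C
(-4866 + a(109, U(-10))) + H(-143) = (-4866 + (-36 - 1*109)) - 106 = (-4866 + (-36 - 109)) - 106 = (-4866 - 145) - 106 = -5011 - 106 = -5117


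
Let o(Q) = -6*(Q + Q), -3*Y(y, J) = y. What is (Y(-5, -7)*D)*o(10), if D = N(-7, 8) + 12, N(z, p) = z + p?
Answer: -2600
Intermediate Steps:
Y(y, J) = -y/3
o(Q) = -12*Q
N(z, p) = p + z
D = 13 (D = (8 - 7) + 12 = 1 + 12 = 13)
(Y(-5, -7)*D)*o(10) = (-1/3*(-5)*13)*(-12*10) = ((5/3)*13)*(-120) = (65/3)*(-120) = -2600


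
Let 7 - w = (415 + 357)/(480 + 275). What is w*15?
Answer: 13539/151 ≈ 89.662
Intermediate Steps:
w = 4513/755 (w = 7 - (415 + 357)/(480 + 275) = 7 - 772/755 = 4513/755 ≈ 5.9775)
w*15 = (4513/755)*15 = 13539/151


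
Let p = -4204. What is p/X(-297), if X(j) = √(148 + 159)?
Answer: -4204*√307/307 ≈ -239.94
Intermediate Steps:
X(j) = √307
p/X(-297) = -4204*√307/307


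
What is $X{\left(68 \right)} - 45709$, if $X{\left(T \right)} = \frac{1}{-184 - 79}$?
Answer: $- \frac{12021468}{263} \approx -45709.0$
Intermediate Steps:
$X{\left(T \right)} = - \frac{1}{263}$ ($X{\left(T \right)} = \frac{1}{-263} = - \frac{1}{263}$)
$X{\left(68 \right)} - 45709 = - \frac{1}{263} - 45709 = - \frac{12021468}{263}$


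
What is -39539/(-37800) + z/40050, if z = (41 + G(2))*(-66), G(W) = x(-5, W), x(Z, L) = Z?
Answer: 3319387/3364200 ≈ 0.98668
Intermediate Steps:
G(W) = -5
z = -2376 (z = (41 - 5)*(-66) = 36*(-66) = -2376)
-39539/(-37800) + z/40050 = -39539/(-37800) - 2376/40050 = -39539*(-1/37800) - 2376*1/40050 = 39539/37800 - 132/2225 = 3319387/3364200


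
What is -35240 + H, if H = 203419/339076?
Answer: -11948834821/339076 ≈ -35239.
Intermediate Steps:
H = 203419/339076 (H = 203419*(1/339076) = 203419/339076 ≈ 0.59992)
-35240 + H = -35240 + 203419/339076 = -11948834821/339076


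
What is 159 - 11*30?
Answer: -171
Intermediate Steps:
159 - 11*30 = 159 - 330 = -171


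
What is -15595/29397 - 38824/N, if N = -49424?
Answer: 46317731/181614666 ≈ 0.25503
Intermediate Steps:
-15595/29397 - 38824/N = -15595/29397 - 38824/(-49424) = -15595*1/29397 - 38824*(-1/49424) = -15595/29397 + 4853/6178 = 46317731/181614666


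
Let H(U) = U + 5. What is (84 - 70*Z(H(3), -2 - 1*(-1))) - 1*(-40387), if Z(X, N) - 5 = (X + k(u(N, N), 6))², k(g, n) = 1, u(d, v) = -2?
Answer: 34451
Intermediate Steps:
H(U) = 5 + U
Z(X, N) = 5 + (1 + X)² (Z(X, N) = 5 + (X + 1)² = 5 + (1 + X)²)
(84 - 70*Z(H(3), -2 - 1*(-1))) - 1*(-40387) = (84 - 70*(5 + (1 + (5 + 3))²)) - 1*(-40387) = (84 - 70*(5 + (1 + 8)²)) + 40387 = (84 - 70*(5 + 9²)) + 40387 = (84 - 70*(5 + 81)) + 40387 = (84 - 70*86) + 40387 = (84 - 6020) + 40387 = -5936 + 40387 = 34451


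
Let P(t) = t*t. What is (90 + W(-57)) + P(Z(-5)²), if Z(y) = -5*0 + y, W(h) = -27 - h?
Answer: 745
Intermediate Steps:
Z(y) = y (Z(y) = 0 + y = y)
P(t) = t²
(90 + W(-57)) + P(Z(-5)²) = (90 + (-27 - 1*(-57))) + ((-5)²)² = (90 + (-27 + 57)) + 25² = (90 + 30) + 625 = 120 + 625 = 745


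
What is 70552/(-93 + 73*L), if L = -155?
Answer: -8819/1426 ≈ -6.1844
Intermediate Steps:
70552/(-93 + 73*L) = 70552/(-93 + 73*(-155)) = 70552/(-93 - 11315) = 70552/(-11408) = 70552*(-1/11408) = -8819/1426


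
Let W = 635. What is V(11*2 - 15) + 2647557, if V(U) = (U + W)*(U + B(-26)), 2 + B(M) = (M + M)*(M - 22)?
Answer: 4253199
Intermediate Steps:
B(M) = -2 + 2*M*(-22 + M) (B(M) = -2 + (M + M)*(M - 22) = -2 + (2*M)*(-22 + M) = -2 + 2*M*(-22 + M))
V(U) = (635 + U)*(2494 + U) (V(U) = (U + 635)*(U + (-2 - 44*(-26) + 2*(-26)²)) = (635 + U)*(U + (-2 + 1144 + 2*676)) = (635 + U)*(U + (-2 + 1144 + 1352)) = (635 + U)*(U + 2494) = (635 + U)*(2494 + U))
V(11*2 - 15) + 2647557 = (1583690 + (11*2 - 15)² + 3129*(11*2 - 15)) + 2647557 = (1583690 + (22 - 15)² + 3129*(22 - 15)) + 2647557 = (1583690 + 7² + 3129*7) + 2647557 = (1583690 + 49 + 21903) + 2647557 = 1605642 + 2647557 = 4253199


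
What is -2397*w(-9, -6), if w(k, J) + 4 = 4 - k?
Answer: -21573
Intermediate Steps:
w(k, J) = -k (w(k, J) = -4 + (4 - k) = -k)
-2397*w(-9, -6) = -(-2397)*(-9) = -2397*9 = -21573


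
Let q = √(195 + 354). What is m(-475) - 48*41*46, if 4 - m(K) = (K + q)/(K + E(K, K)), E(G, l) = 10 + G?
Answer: -17018607/188 + 3*√61/940 ≈ -90525.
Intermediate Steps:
q = 3*√61 (q = √549 = 3*√61 ≈ 23.431)
m(K) = 4 - (K + 3*√61)/(10 + 2*K) (m(K) = 4 - (K + 3*√61)/(K + (10 + K)) = 4 - (K + 3*√61)/(10 + 2*K))
m(-475) - 48*41*46 = (40 - 3*√61 + 7*(-475))/(2*(5 - 475)) - 48*41*46 = (½)*(40 - 3*√61 - 3325)/(-470) - 1968*46 = (½)*(-1/470)*(-3285 - 3*√61) - 90528 = (657/188 + 3*√61/940) - 90528 = -17018607/188 + 3*√61/940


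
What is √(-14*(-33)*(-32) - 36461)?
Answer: I*√51245 ≈ 226.37*I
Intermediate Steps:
√(-14*(-33)*(-32) - 36461) = √(462*(-32) - 36461) = √(-14784 - 36461) = √(-51245) = I*√51245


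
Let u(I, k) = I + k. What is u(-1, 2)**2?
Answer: 1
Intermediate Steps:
u(-1, 2)**2 = (-1 + 2)**2 = 1**2 = 1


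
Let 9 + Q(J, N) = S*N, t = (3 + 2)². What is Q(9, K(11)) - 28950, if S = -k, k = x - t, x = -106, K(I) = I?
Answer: -27518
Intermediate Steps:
t = 25 (t = 5² = 25)
k = -131 (k = -106 - 1*25 = -106 - 25 = -131)
S = 131 (S = -1*(-131) = 131)
Q(J, N) = -9 + 131*N
Q(9, K(11)) - 28950 = (-9 + 131*11) - 28950 = (-9 + 1441) - 28950 = 1432 - 28950 = -27518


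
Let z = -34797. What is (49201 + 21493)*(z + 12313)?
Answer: -1589483896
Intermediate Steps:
(49201 + 21493)*(z + 12313) = (49201 + 21493)*(-34797 + 12313) = 70694*(-22484) = -1589483896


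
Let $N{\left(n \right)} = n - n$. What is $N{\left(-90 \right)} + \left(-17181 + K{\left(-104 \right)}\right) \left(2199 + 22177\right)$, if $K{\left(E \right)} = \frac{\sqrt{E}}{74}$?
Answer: $-418804056 + \frac{24376 i \sqrt{26}}{37} \approx -4.188 \cdot 10^{8} + 3359.3 i$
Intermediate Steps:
$N{\left(n \right)} = 0$
$K{\left(E \right)} = \frac{\sqrt{E}}{74}$
$N{\left(-90 \right)} + \left(-17181 + K{\left(-104 \right)}\right) \left(2199 + 22177\right) = 0 + \left(-17181 + \frac{\sqrt{-104}}{74}\right) \left(2199 + 22177\right) = 0 + \left(-17181 + \frac{2 i \sqrt{26}}{74}\right) 24376 = 0 + \left(-17181 + \frac{i \sqrt{26}}{37}\right) 24376 = 0 - \left(418804056 - \frac{24376 i \sqrt{26}}{37}\right) = -418804056 + \frac{24376 i \sqrt{26}}{37}$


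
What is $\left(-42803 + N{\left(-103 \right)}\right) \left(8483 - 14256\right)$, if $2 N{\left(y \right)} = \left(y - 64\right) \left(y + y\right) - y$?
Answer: $\frac{295006073}{2} \approx 1.475 \cdot 10^{8}$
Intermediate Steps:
$N{\left(y \right)} = - \frac{y}{2} + y \left(-64 + y\right)$ ($N{\left(y \right)} = \frac{\left(y - 64\right) \left(y + y\right) - y}{2} = \frac{\left(-64 + y\right) 2 y - y}{2} = \frac{2 y \left(-64 + y\right) - y}{2} = \frac{- y + 2 y \left(-64 + y\right)}{2} = - \frac{y}{2} + y \left(-64 + y\right)$)
$\left(-42803 + N{\left(-103 \right)}\right) \left(8483 - 14256\right) = \left(-42803 + \frac{1}{2} \left(-103\right) \left(-129 + 2 \left(-103\right)\right)\right) \left(8483 - 14256\right) = \left(-42803 + \frac{1}{2} \left(-103\right) \left(-129 - 206\right)\right) \left(-5773\right) = \left(-42803 + \frac{1}{2} \left(-103\right) \left(-335\right)\right) \left(-5773\right) = \left(-42803 + \frac{34505}{2}\right) \left(-5773\right) = \left(- \frac{51101}{2}\right) \left(-5773\right) = \frac{295006073}{2}$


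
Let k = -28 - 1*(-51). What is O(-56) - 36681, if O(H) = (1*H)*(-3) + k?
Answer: -36490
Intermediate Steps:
k = 23 (k = -28 + 51 = 23)
O(H) = 23 - 3*H (O(H) = (1*H)*(-3) + 23 = H*(-3) + 23 = -3*H + 23 = 23 - 3*H)
O(-56) - 36681 = (23 - 3*(-56)) - 36681 = (23 + 168) - 36681 = 191 - 36681 = -36490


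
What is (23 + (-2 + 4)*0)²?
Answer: 529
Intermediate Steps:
(23 + (-2 + 4)*0)² = (23 + 2*0)² = (23 + 0)² = 23² = 529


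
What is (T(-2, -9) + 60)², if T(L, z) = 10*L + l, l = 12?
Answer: 2704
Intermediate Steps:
T(L, z) = 12 + 10*L (T(L, z) = 10*L + 12 = 12 + 10*L)
(T(-2, -9) + 60)² = ((12 + 10*(-2)) + 60)² = ((12 - 20) + 60)² = (-8 + 60)² = 52² = 2704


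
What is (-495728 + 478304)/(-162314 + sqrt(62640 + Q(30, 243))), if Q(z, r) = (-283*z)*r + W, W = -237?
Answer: 2828159136/26347835263 + 17424*I*sqrt(2000667)/26347835263 ≈ 0.10734 + 0.00093539*I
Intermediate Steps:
Q(z, r) = -237 - 283*r*z (Q(z, r) = (-283*z)*r - 237 = -283*r*z - 237 = -237 - 283*r*z)
(-495728 + 478304)/(-162314 + sqrt(62640 + Q(30, 243))) = (-495728 + 478304)/(-162314 + sqrt(62640 + (-237 - 283*243*30))) = -17424/(-162314 + sqrt(62640 + (-237 - 2063070))) = -17424/(-162314 + sqrt(62640 - 2063307)) = -17424/(-162314 + sqrt(-2000667)) = -17424/(-162314 + I*sqrt(2000667))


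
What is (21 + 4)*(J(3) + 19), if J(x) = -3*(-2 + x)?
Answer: 400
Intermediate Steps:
J(x) = 6 - 3*x
(21 + 4)*(J(3) + 19) = (21 + 4)*((6 - 3*3) + 19) = 25*((6 - 9) + 19) = 25*(-3 + 19) = 25*16 = 400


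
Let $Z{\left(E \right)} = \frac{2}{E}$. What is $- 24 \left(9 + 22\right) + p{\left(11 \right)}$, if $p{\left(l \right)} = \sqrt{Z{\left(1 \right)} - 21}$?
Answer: $-744 + i \sqrt{19} \approx -744.0 + 4.3589 i$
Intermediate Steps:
$p{\left(l \right)} = i \sqrt{19}$ ($p{\left(l \right)} = \sqrt{\frac{2}{1} - 21} = \sqrt{2 \cdot 1 - 21} = \sqrt{2 - 21} = \sqrt{-19} = i \sqrt{19}$)
$- 24 \left(9 + 22\right) + p{\left(11 \right)} = - 24 \left(9 + 22\right) + i \sqrt{19} = \left(-24\right) 31 + i \sqrt{19} = -744 + i \sqrt{19}$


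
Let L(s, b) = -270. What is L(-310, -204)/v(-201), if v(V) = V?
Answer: 90/67 ≈ 1.3433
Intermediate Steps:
L(-310, -204)/v(-201) = -270/(-201) = -270*(-1/201) = 90/67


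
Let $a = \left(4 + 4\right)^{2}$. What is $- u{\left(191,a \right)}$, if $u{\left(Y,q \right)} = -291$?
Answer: $291$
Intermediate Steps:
$a = 64$ ($a = 8^{2} = 64$)
$- u{\left(191,a \right)} = \left(-1\right) \left(-291\right) = 291$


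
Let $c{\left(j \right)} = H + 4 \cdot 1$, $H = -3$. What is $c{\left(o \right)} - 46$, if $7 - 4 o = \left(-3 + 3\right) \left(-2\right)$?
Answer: $-45$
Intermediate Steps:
$o = \frac{7}{4}$ ($o = \frac{7}{4} - \frac{\left(-3 + 3\right) \left(-2\right)}{4} = \frac{7}{4} - \frac{0 \left(-2\right)}{4} = \frac{7}{4} - 0 = \frac{7}{4} + 0 = \frac{7}{4} \approx 1.75$)
$c{\left(j \right)} = 1$ ($c{\left(j \right)} = -3 + 4 \cdot 1 = -3 + 4 = 1$)
$c{\left(o \right)} - 46 = 1 - 46 = -45$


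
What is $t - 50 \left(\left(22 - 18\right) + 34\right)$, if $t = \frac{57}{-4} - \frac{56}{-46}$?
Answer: $- \frac{175999}{92} \approx -1913.0$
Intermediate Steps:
$t = - \frac{1199}{92}$ ($t = 57 \left(- \frac{1}{4}\right) - - \frac{28}{23} = - \frac{57}{4} + \frac{28}{23} = - \frac{1199}{92} \approx -13.033$)
$t - 50 \left(\left(22 - 18\right) + 34\right) = - \frac{1199}{92} - 50 \left(\left(22 - 18\right) + 34\right) = - \frac{1199}{92} - 50 \left(4 + 34\right) = - \frac{1199}{92} - 1900 = - \frac{175999}{92}$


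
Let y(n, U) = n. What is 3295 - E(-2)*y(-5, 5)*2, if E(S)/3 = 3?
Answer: 3385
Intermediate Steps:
E(S) = 9 (E(S) = 3*3 = 9)
3295 - E(-2)*y(-5, 5)*2 = 3295 - 9*(-5)*2 = 3295 - (-45)*2 = 3295 - 1*(-90) = 3295 + 90 = 3385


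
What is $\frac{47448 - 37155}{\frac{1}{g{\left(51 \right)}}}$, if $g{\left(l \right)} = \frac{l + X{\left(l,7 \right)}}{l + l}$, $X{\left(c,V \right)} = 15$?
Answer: $\frac{113223}{17} \approx 6660.2$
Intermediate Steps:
$g{\left(l \right)} = \frac{15 + l}{2 l}$ ($g{\left(l \right)} = \frac{l + 15}{l + l} = \frac{15 + l}{2 l}$)
$\frac{47448 - 37155}{\frac{1}{g{\left(51 \right)}}} = \frac{47448 - 37155}{\frac{1}{\frac{1}{2} \cdot \frac{1}{51} \left(15 + 51\right)}} = \frac{47448 - 37155}{\frac{1}{\frac{1}{2} \cdot \frac{1}{51} \cdot 66}} = \frac{10293}{\frac{1}{\frac{11}{17}}} = \frac{10293}{\frac{17}{11}} = 10293 \cdot \frac{11}{17} = \frac{113223}{17}$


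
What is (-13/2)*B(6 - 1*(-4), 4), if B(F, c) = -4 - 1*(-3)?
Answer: 13/2 ≈ 6.5000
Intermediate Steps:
B(F, c) = -1 (B(F, c) = -4 + 3 = -1)
(-13/2)*B(6 - 1*(-4), 4) = (-13/2)*(-1) = ((½)*(-13))*(-1) = -13/2*(-1) = 13/2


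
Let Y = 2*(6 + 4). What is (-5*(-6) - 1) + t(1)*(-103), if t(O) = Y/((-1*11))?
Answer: 2379/11 ≈ 216.27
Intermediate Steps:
Y = 20 (Y = 2*10 = 20)
t(O) = -20/11 (t(O) = 20/((-1*11)) = 20/(-11) = 20*(-1/11) = -20/11)
(-5*(-6) - 1) + t(1)*(-103) = (-5*(-6) - 1) - 20/11*(-103) = (30 - 1) + 2060/11 = 29 + 2060/11 = 2379/11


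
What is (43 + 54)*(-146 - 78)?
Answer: -21728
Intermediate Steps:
(43 + 54)*(-146 - 78) = 97*(-224) = -21728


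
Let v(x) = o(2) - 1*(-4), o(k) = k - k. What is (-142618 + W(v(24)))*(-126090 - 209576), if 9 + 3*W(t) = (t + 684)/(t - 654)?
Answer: 46676310540454/975 ≈ 4.7873e+10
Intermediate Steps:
o(k) = 0
v(x) = 4 (v(x) = 0 - 1*(-4) = 0 + 4 = 4)
W(t) = -3 + (684 + t)/(3*(-654 + t)) (W(t) = -3 + ((t + 684)/(t - 654))/3 = -3 + ((684 + t)/(-654 + t))/3 = -3 + (684 + t)/(3*(-654 + t)))
(-142618 + W(v(24)))*(-126090 - 209576) = (-142618 + 2*(3285 - 4*4)/(3*(-654 + 4)))*(-126090 - 209576) = (-142618 + (2/3)*(3285 - 16)/(-650))*(-335666) = (-142618 + (2/3)*(-1/650)*3269)*(-335666) = (-142618 - 3269/975)*(-335666) = -139055819/975*(-335666) = 46676310540454/975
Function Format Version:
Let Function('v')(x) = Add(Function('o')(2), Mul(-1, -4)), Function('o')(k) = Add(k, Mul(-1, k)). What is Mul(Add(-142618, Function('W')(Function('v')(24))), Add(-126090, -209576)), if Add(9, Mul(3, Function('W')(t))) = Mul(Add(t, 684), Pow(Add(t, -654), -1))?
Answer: Rational(46676310540454, 975) ≈ 4.7873e+10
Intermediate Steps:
Function('o')(k) = 0
Function('v')(x) = 4 (Function('v')(x) = Add(0, Mul(-1, -4)) = Add(0, 4) = 4)
Function('W')(t) = Add(-3, Mul(Rational(1, 3), Pow(Add(-654, t), -1), Add(684, t))) (Function('W')(t) = Add(-3, Mul(Rational(1, 3), Mul(Add(t, 684), Pow(Add(t, -654), -1)))) = Add(-3, Mul(Rational(1, 3), Mul(Add(684, t), Pow(Add(-654, t), -1)))) = Add(-3, Mul(Rational(1, 3), Mul(Pow(Add(-654, t), -1), Add(684, t)))) = Add(-3, Mul(Rational(1, 3), Pow(Add(-654, t), -1), Add(684, t))))
Mul(Add(-142618, Function('W')(Function('v')(24))), Add(-126090, -209576)) = Mul(Add(-142618, Mul(Rational(2, 3), Pow(Add(-654, 4), -1), Add(3285, Mul(-4, 4)))), Add(-126090, -209576)) = Mul(Add(-142618, Mul(Rational(2, 3), Pow(-650, -1), Add(3285, -16))), -335666) = Mul(Add(-142618, Mul(Rational(2, 3), Rational(-1, 650), 3269)), -335666) = Mul(Add(-142618, Rational(-3269, 975)), -335666) = Mul(Rational(-139055819, 975), -335666) = Rational(46676310540454, 975)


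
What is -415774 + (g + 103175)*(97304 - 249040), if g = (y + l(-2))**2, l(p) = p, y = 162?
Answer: -19540219174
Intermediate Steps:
g = 25600 (g = (162 - 2)**2 = 160**2 = 25600)
-415774 + (g + 103175)*(97304 - 249040) = -415774 + (25600 + 103175)*(97304 - 249040) = -415774 + 128775*(-151736) = -415774 - 19539803400 = -19540219174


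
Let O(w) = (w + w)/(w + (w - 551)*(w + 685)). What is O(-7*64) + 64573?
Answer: 15317426799/237211 ≈ 64573.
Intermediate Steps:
O(w) = 2*w/(w + (-551 + w)*(685 + w)) (O(w) = (2*w)/(w + (-551 + w)*(685 + w)) = 2*w/(w + (-551 + w)*(685 + w)))
O(-7*64) + 64573 = 2*(-7*64)/(-377435 + (-7*64)² + 135*(-7*64)) + 64573 = 2*(-448)/(-377435 + (-448)² + 135*(-448)) + 64573 = 2*(-448)/(-377435 + 200704 - 60480) + 64573 = 2*(-448)/(-237211) + 64573 = 2*(-448)*(-1/237211) + 64573 = 896/237211 + 64573 = 15317426799/237211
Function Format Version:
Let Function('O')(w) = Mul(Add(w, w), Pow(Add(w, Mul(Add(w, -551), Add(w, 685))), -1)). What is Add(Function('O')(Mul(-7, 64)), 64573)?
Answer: Rational(15317426799, 237211) ≈ 64573.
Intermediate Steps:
Function('O')(w) = Mul(2, w, Pow(Add(w, Mul(Add(-551, w), Add(685, w))), -1)) (Function('O')(w) = Mul(Mul(2, w), Pow(Add(w, Mul(Add(-551, w), Add(685, w))), -1)) = Mul(2, w, Pow(Add(w, Mul(Add(-551, w), Add(685, w))), -1)))
Add(Function('O')(Mul(-7, 64)), 64573) = Add(Mul(2, Mul(-7, 64), Pow(Add(-377435, Pow(Mul(-7, 64), 2), Mul(135, Mul(-7, 64))), -1)), 64573) = Add(Mul(2, -448, Pow(Add(-377435, Pow(-448, 2), Mul(135, -448)), -1)), 64573) = Add(Mul(2, -448, Pow(Add(-377435, 200704, -60480), -1)), 64573) = Add(Mul(2, -448, Pow(-237211, -1)), 64573) = Add(Mul(2, -448, Rational(-1, 237211)), 64573) = Add(Rational(896, 237211), 64573) = Rational(15317426799, 237211)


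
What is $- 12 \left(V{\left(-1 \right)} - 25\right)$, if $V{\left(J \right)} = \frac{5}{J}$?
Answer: $360$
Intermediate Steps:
$- 12 \left(V{\left(-1 \right)} - 25\right) = - 12 \left(\frac{5}{-1} - 25\right) = - 12 \left(5 \left(-1\right) - 25\right) = - 12 \left(-5 - 25\right) = \left(-12\right) \left(-30\right) = 360$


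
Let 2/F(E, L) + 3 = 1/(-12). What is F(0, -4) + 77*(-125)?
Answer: -356149/37 ≈ -9625.7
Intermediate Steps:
F(E, L) = -24/37 (F(E, L) = 2/(-3 + 1/(-12)) = 2/(-3 + 1*(-1/12)) = 2/(-3 - 1/12) = 2/(-37/12) = 2*(-12/37) = -24/37)
F(0, -4) + 77*(-125) = -24/37 + 77*(-125) = -24/37 - 9625 = -356149/37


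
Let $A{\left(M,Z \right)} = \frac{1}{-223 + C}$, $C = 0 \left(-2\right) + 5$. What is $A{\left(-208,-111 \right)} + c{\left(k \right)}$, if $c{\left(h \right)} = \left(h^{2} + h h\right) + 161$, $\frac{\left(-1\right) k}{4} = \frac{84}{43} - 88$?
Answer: $\frac{95566334353}{403082} \approx 2.3709 \cdot 10^{5}$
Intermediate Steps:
$C = 5$ ($C = 0 + 5 = 5$)
$k = \frac{14800}{43}$ ($k = - 4 \left(\frac{84}{43} - 88\right) = \left(-4\right) \left(- \frac{3700}{43}\right) = \frac{14800}{43} \approx 344.19$)
$c{\left(h \right)} = 161 + 2 h^{2}$ ($c{\left(h \right)} = \left(h^{2} + h^{2}\right) + 161 = 2 h^{2} + 161 = 161 + 2 h^{2}$)
$A{\left(M,Z \right)} = - \frac{1}{218}$ ($A{\left(M,Z \right)} = \frac{1}{-223 + 5} = \frac{1}{-218} = - \frac{1}{218}$)
$A{\left(-208,-111 \right)} + c{\left(k \right)} = - \frac{1}{218} + \left(161 + 2 \left(\frac{14800}{43}\right)^{2}\right) = - \frac{1}{218} + \left(161 + 2 \cdot \frac{219040000}{1849}\right) = - \frac{1}{218} + \left(161 + \frac{438080000}{1849}\right) = - \frac{1}{218} + \frac{438377689}{1849} = \frac{95566334353}{403082}$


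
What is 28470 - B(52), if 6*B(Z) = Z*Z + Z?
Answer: 84032/3 ≈ 28011.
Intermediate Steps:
B(Z) = Z/6 + Z²/6 (B(Z) = (Z*Z + Z)/6 = (Z² + Z)/6 = (Z + Z²)/6 = Z/6 + Z²/6)
28470 - B(52) = 28470 - 52*(1 + 52)/6 = 28470 - 52*53/6 = 28470 - 1*1378/3 = 28470 - 1378/3 = 84032/3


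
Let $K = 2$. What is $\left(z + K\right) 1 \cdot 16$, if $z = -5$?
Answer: $-48$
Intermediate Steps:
$\left(z + K\right) 1 \cdot 16 = \left(-5 + 2\right) 1 \cdot 16 = \left(-3\right) 1 \cdot 16 = \left(-3\right) 16 = -48$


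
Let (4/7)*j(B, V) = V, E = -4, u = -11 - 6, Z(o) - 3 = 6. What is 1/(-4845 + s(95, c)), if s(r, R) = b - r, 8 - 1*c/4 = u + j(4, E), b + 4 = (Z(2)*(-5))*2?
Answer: -1/5034 ≈ -0.00019865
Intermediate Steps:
Z(o) = 9 (Z(o) = 3 + 6 = 9)
u = -17
j(B, V) = 7*V/4
b = -94 (b = -4 + (9*(-5))*2 = -4 - 45*2 = -4 - 90 = -94)
c = 128 (c = 32 - 4*(-17 + (7/4)*(-4)) = 32 - 4*(-17 - 7) = 32 - 4*(-24) = 32 + 96 = 128)
s(r, R) = -94 - r
1/(-4845 + s(95, c)) = 1/(-4845 + (-94 - 1*95)) = 1/(-4845 + (-94 - 95)) = 1/(-4845 - 189) = 1/(-5034) = -1/5034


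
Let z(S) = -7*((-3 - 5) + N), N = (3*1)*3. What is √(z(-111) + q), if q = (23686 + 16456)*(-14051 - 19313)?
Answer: 3*I*√148810855 ≈ 36596.0*I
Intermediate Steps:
N = 9 (N = 3*3 = 9)
z(S) = -7 (z(S) = -7*((-3 - 5) + 9) = -7*(-8 + 9) = -7*1 = -7)
q = -1339297688 (q = 40142*(-33364) = -1339297688)
√(z(-111) + q) = √(-7 - 1339297688) = √(-1339297695) = 3*I*√148810855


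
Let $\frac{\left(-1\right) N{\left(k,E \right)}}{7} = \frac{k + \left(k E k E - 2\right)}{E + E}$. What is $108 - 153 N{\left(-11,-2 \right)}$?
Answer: $- \frac{504009}{4} \approx -1.26 \cdot 10^{5}$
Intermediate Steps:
$N{\left(k,E \right)} = - \frac{7 \left(-2 + k + E^{2} k^{2}\right)}{2 E}$ ($N{\left(k,E \right)} = - 7 \frac{k + \left(k E k E - 2\right)}{E + E} = - 7 \frac{k + \left(E k k E - 2\right)}{2 E} = - 7 \left(k + \left(E k^{2} E - 2\right)\right) \frac{1}{2 E} = - 7 \left(k + \left(E^{2} k^{2} - 2\right)\right) \frac{1}{2 E} = - 7 \left(k + \left(-2 + E^{2} k^{2}\right)\right) \frac{1}{2 E} = - 7 \left(-2 + k + E^{2} k^{2}\right) \frac{1}{2 E} = - 7 \frac{-2 + k + E^{2} k^{2}}{2 E} = - \frac{7 \left(-2 + k + E^{2} k^{2}\right)}{2 E}$)
$108 - 153 N{\left(-11,-2 \right)} = 108 - 153 \frac{7 \left(2 - -11 - \left(-2\right)^{2} \left(-11\right)^{2}\right)}{2 \left(-2\right)} = 108 - 153 \cdot \frac{7}{2} \left(- \frac{1}{2}\right) \left(2 + 11 - 4 \cdot 121\right) = 108 - 153 \cdot \frac{7}{2} \left(- \frac{1}{2}\right) \left(2 + 11 - 484\right) = 108 - 153 \cdot \frac{7}{2} \left(- \frac{1}{2}\right) \left(-471\right) = 108 - \frac{504441}{4} = - \frac{504009}{4}$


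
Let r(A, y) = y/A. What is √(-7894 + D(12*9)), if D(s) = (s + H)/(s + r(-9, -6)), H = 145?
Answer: I*√838695310/326 ≈ 88.835*I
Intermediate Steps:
D(s) = (145 + s)/(⅔ + s) (D(s) = (s + 145)/(s - 6/(-9)) = (145 + s)/(s - 6*(-⅑)) = (145 + s)/(s + ⅔) = (145 + s)/(⅔ + s))
√(-7894 + D(12*9)) = √(-7894 + 3*(145 + 12*9)/(2 + 3*(12*9))) = √(-7894 + 3*(145 + 108)/(2 + 3*108)) = √(-7894 + 3*253/(2 + 324)) = √(-7894 + 3*253/326) = √(-7894 + 3*(1/326)*253) = √(-7894 + 759/326) = √(-2572685/326) = I*√838695310/326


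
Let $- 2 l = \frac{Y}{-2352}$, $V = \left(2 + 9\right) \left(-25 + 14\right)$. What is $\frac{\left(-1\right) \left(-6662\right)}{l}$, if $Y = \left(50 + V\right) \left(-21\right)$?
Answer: $\frac{1492288}{71} \approx 21018.0$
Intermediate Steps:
$V = -121$ ($V = 11 \left(-11\right) = -121$)
$Y = 1491$ ($Y = \left(50 - 121\right) \left(-21\right) = \left(-71\right) \left(-21\right) = 1491$)
$l = \frac{71}{224}$ ($l = - \frac{1491 \frac{1}{-2352}}{2} = - \frac{1491 \left(- \frac{1}{2352}\right)}{2} = \left(- \frac{1}{2}\right) \left(- \frac{71}{112}\right) = \frac{71}{224} \approx 0.31696$)
$\frac{\left(-1\right) \left(-6662\right)}{l} = \frac{\left(-1\right) \left(-6662\right)}{\frac{71}{224}} = 6662 \cdot \frac{224}{71} = \frac{1492288}{71}$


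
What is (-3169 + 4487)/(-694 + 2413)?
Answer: 1318/1719 ≈ 0.76672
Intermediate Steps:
(-3169 + 4487)/(-694 + 2413) = 1318/1719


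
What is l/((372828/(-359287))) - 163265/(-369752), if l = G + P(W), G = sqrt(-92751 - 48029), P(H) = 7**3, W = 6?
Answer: -11376420254303/34463474664 - 359287*I*sqrt(35195)/186414 ≈ -330.1 - 361.58*I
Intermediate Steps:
P(H) = 343
G = 2*I*sqrt(35195) (G = sqrt(-140780) = 2*I*sqrt(35195) ≈ 375.21*I)
l = 343 + 2*I*sqrt(35195) (l = 2*I*sqrt(35195) + 343 = 343 + 2*I*sqrt(35195) ≈ 343.0 + 375.21*I)
l/((372828/(-359287))) - 163265/(-369752) = (343 + 2*I*sqrt(35195))/((372828/(-359287))) - 163265/(-369752) = (343 + 2*I*sqrt(35195))/((372828*(-1/359287))) - 163265*(-1/369752) = (343 + 2*I*sqrt(35195))/(-372828/359287) + 163265/369752 = (343 + 2*I*sqrt(35195))*(-359287/372828) + 163265/369752 = (-123235441/372828 - 359287*I*sqrt(35195)/186414) + 163265/369752 = -11376420254303/34463474664 - 359287*I*sqrt(35195)/186414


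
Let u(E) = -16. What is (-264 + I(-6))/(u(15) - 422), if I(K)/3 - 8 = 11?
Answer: 69/146 ≈ 0.47260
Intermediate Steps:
I(K) = 57 (I(K) = 24 + 3*11 = 24 + 33 = 57)
(-264 + I(-6))/(u(15) - 422) = (-264 + 57)/(-16 - 422) = -207/(-438) = -207*(-1/438) = 69/146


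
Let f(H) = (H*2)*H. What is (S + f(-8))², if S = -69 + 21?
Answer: 6400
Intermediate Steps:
f(H) = 2*H² (f(H) = (2*H)*H = 2*H²)
S = -48
(S + f(-8))² = (-48 + 2*(-8)²)² = (-48 + 2*64)² = (-48 + 128)² = 80² = 6400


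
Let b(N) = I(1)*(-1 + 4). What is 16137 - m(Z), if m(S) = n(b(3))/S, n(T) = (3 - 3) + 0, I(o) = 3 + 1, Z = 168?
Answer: 16137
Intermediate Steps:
I(o) = 4
b(N) = 12 (b(N) = 4*(-1 + 4) = 4*3 = 12)
n(T) = 0 (n(T) = 0 + 0 = 0)
m(S) = 0 (m(S) = 0/S = 0)
16137 - m(Z) = 16137 - 1*0 = 16137 + 0 = 16137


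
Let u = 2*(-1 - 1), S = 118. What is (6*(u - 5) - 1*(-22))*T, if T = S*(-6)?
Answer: 22656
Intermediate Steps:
u = -4 (u = 2*(-2) = -4)
T = -708 (T = 118*(-6) = -708)
(6*(u - 5) - 1*(-22))*T = (6*(-4 - 5) - 1*(-22))*(-708) = (6*(-9) + 22)*(-708) = (-54 + 22)*(-708) = -32*(-708) = 22656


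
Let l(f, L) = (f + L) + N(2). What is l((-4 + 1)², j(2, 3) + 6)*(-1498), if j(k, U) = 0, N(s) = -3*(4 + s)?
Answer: 4494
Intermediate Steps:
N(s) = -12 - 3*s
l(f, L) = -18 + L + f (l(f, L) = (f + L) + (-12 - 3*2) = (L + f) + (-12 - 6) = (L + f) - 18 = -18 + L + f)
l((-4 + 1)², j(2, 3) + 6)*(-1498) = (-18 + (0 + 6) + (-4 + 1)²)*(-1498) = (-18 + 6 + (-3)²)*(-1498) = (-18 + 6 + 9)*(-1498) = -3*(-1498) = 4494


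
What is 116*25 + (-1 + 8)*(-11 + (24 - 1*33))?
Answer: 2760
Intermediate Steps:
116*25 + (-1 + 8)*(-11 + (24 - 1*33)) = 2900 + 7*(-11 + (24 - 33)) = 2900 + 7*(-11 - 9) = 2900 + 7*(-20) = 2900 - 140 = 2760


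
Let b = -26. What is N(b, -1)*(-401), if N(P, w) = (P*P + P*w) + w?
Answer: -281101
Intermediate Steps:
N(P, w) = w + P**2 + P*w (N(P, w) = (P**2 + P*w) + w = w + P**2 + P*w)
N(b, -1)*(-401) = (-1 + (-26)**2 - 26*(-1))*(-401) = (-1 + 676 + 26)*(-401) = 701*(-401) = -281101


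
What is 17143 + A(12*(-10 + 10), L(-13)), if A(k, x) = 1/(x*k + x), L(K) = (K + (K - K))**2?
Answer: 2897168/169 ≈ 17143.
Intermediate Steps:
L(K) = K**2 (L(K) = (K + 0)**2 = K**2)
A(k, x) = 1/(x + k*x) (A(k, x) = 1/(k*x + x) = 1/(x + k*x))
17143 + A(12*(-10 + 10), L(-13)) = 17143 + 1/(((-13)**2)*(1 + 12*(-10 + 10))) = 17143 + 1/(169*(1 + 12*0)) = 17143 + 1/(169*(1 + 0)) = 17143 + (1/169)/1 = 17143 + (1/169)*1 = 17143 + 1/169 = 2897168/169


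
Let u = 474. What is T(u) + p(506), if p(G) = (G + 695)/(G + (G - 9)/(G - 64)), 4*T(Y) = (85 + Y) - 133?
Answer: 48805421/448298 ≈ 108.87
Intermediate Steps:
T(Y) = -12 + Y/4 (T(Y) = ((85 + Y) - 133)/4 = (-48 + Y)/4 = -12 + Y/4)
p(G) = (695 + G)/(G + (-9 + G)/(-64 + G))
T(u) + p(506) = (-12 + (¼)*474) + (44480 - 1*506² - 631*506)/(9 - 1*506² + 63*506) = (-12 + 237/2) + (44480 - 1*256036 - 319286)/(9 - 1*256036 + 31878) = 213/2 + (44480 - 256036 - 319286)/(9 - 256036 + 31878) = 213/2 - 530842/(-224149) = 213/2 - 1/224149*(-530842) = 213/2 + 530842/224149 = 48805421/448298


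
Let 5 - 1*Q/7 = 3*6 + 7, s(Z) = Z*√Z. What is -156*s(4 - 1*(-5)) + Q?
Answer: -4352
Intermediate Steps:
s(Z) = Z^(3/2)
Q = -140 (Q = 35 - 7*(3*6 + 7) = 35 - 7*(18 + 7) = 35 - 7*25 = 35 - 175 = -140)
-156*s(4 - 1*(-5)) + Q = -156*(4 - 1*(-5))^(3/2) - 140 = -156*(4 + 5)^(3/2) - 140 = -156*9^(3/2) - 140 = -156*27 - 140 = -4212 - 140 = -4352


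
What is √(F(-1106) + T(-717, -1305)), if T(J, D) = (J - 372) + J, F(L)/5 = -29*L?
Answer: 14*√809 ≈ 398.20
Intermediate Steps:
F(L) = -145*L (F(L) = 5*(-29*L) = -145*L)
T(J, D) = -372 + 2*J (T(J, D) = (-372 + J) + J = -372 + 2*J)
√(F(-1106) + T(-717, -1305)) = √(-145*(-1106) + (-372 + 2*(-717))) = √(160370 + (-372 - 1434)) = √(160370 - 1806) = √158564 = 14*√809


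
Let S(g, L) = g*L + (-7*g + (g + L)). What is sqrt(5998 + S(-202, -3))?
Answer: sqrt(7813) ≈ 88.391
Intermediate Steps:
S(g, L) = L - 6*g + L*g (S(g, L) = L*g + (-7*g + (L + g)) = L*g + (L - 6*g) = L - 6*g + L*g)
sqrt(5998 + S(-202, -3)) = sqrt(5998 + (-3 - 6*(-202) - 3*(-202))) = sqrt(5998 + (-3 + 1212 + 606)) = sqrt(5998 + 1815) = sqrt(7813)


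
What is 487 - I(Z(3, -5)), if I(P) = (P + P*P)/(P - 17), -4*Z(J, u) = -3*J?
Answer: 115049/236 ≈ 487.50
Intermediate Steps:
Z(J, u) = 3*J/4 (Z(J, u) = -(-3)*J/4 = 3*J/4)
I(P) = (P + P²)/(-17 + P)
487 - I(Z(3, -5)) = 487 - (¾)*3*(1 + (¾)*3)/(-17 + (¾)*3) = 487 - 9*(1 + 9/4)/(4*(-17 + 9/4)) = 487 - 9*13/(4*(-59/4)*4) = 487 - 9*(-4)*13/(4*59*4) = 487 - 1*(-117/236) = 487 + 117/236 = 115049/236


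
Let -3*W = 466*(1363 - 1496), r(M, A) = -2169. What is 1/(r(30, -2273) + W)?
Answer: 3/55471 ≈ 5.4082e-5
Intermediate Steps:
W = 61978/3 (W = -466*(1363 - 1496)/3 = -466*(-133)/3 = -⅓*(-61978) = 61978/3 ≈ 20659.)
1/(r(30, -2273) + W) = 1/(-2169 + 61978/3) = 1/(55471/3) = 3/55471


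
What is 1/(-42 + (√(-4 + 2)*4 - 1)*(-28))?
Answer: I/(14*(-I + 8*√2)) ≈ -0.00055371 + 0.0062645*I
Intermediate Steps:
1/(-42 + (√(-4 + 2)*4 - 1)*(-28)) = 1/(-42 + (√(-2)*4 - 1)*(-28)) = 1/(-42 + ((I*√2)*4 - 1)*(-28)) = 1/(-42 + (4*I*√2 - 1)*(-28)) = 1/(-42 + (-1 + 4*I*√2)*(-28)) = 1/(-42 + (28 - 112*I*√2)) = 1/(-14 - 112*I*√2)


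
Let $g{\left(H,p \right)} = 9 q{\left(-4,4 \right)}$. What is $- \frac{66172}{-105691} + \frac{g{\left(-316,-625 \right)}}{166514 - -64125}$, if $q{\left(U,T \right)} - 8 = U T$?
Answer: $\frac{15254234156}{24376466549} \approx 0.62578$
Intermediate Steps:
$q{\left(U,T \right)} = 8 + T U$ ($q{\left(U,T \right)} = 8 + U T = 8 + T U$)
$g{\left(H,p \right)} = -72$ ($g{\left(H,p \right)} = 9 \left(8 + 4 \left(-4\right)\right) = 9 \left(8 - 16\right) = 9 \left(-8\right) = -72$)
$- \frac{66172}{-105691} + \frac{g{\left(-316,-625 \right)}}{166514 - -64125} = - \frac{66172}{-105691} - \frac{72}{166514 - -64125} = \left(-66172\right) \left(- \frac{1}{105691}\right) - \frac{72}{166514 + 64125} = \frac{66172}{105691} - \frac{72}{230639} = \frac{15254234156}{24376466549}$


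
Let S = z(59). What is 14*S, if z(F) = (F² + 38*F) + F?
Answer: 80948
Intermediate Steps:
z(F) = F² + 39*F
S = 5782 (S = 59*(39 + 59) = 59*98 = 5782)
14*S = 14*5782 = 80948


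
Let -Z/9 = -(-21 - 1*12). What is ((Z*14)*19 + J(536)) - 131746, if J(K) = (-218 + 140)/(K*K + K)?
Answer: -10110003069/47972 ≈ -2.1075e+5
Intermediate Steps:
Z = -297 (Z = -(-9)*(-21 - 1*12) = -(-9)*(-21 - 12) = -(-9)*(-33) = -9*33 = -297)
J(K) = -78/(K + K²) (J(K) = -78/(K² + K) = -78/(K + K²))
((Z*14)*19 + J(536)) - 131746 = (-297*14*19 - 78/(536*(1 + 536))) - 131746 = (-4158*19 - 78*1/536/537) - 131746 = (-79002 - 78*1/536*1/537) - 131746 = (-79002 - 13/47972) - 131746 = -3789883957/47972 - 131746 = -10110003069/47972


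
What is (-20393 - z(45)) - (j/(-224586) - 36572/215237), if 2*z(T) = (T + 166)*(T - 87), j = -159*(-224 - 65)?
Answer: -257190825318635/16113072294 ≈ -15962.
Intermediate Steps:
j = 45951 (j = -159*(-289) = 45951)
z(T) = (-87 + T)*(166 + T)/2 (z(T) = ((T + 166)*(T - 87))/2 = ((166 + T)*(-87 + T))/2 = ((-87 + T)*(166 + T))/2 = (-87 + T)*(166 + T)/2)
(-20393 - z(45)) - (j/(-224586) - 36572/215237) = (-20393 - (-7221 + (1/2)*45**2 + (79/2)*45)) - (45951/(-224586) - 36572/215237) = (-20393 - (-7221 + (1/2)*2025 + 3555/2)) - (45951*(-1/224586) - 36572*1/215237) = (-20393 - (-7221 + 2025/2 + 3555/2)) - (-15317/74862 - 36572/215237) = (-20393 - 1*(-4431)) - 1*(-6034638193/16113072294) = (-20393 + 4431) + 6034638193/16113072294 = -15962 + 6034638193/16113072294 = -257190825318635/16113072294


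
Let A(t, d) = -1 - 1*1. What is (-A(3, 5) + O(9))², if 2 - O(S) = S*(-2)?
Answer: 484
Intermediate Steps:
A(t, d) = -2 (A(t, d) = -1 - 1 = -2)
O(S) = 2 + 2*S (O(S) = 2 - S*(-2) = 2 - (-2)*S = 2 + 2*S)
(-A(3, 5) + O(9))² = (-1*(-2) + (2 + 2*9))² = (2 + (2 + 18))² = (2 + 20)² = 22² = 484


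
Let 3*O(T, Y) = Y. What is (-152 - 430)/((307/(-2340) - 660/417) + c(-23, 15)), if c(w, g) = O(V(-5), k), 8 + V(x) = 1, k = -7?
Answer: 189301320/1316413 ≈ 143.80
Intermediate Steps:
V(x) = -7 (V(x) = -8 + 1 = -7)
O(T, Y) = Y/3
c(w, g) = -7/3 (c(w, g) = (⅓)*(-7) = -7/3)
(-152 - 430)/((307/(-2340) - 660/417) + c(-23, 15)) = (-152 - 430)/((307/(-2340) - 660/417) - 7/3) = -582/((307*(-1/2340) - 660*1/417) - 7/3) = -582/((-307/2340 - 220/139) - 7/3) = -582/(-557473/325260 - 7/3) = -582/(-1316413/325260) = -582*(-325260/1316413) = 189301320/1316413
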